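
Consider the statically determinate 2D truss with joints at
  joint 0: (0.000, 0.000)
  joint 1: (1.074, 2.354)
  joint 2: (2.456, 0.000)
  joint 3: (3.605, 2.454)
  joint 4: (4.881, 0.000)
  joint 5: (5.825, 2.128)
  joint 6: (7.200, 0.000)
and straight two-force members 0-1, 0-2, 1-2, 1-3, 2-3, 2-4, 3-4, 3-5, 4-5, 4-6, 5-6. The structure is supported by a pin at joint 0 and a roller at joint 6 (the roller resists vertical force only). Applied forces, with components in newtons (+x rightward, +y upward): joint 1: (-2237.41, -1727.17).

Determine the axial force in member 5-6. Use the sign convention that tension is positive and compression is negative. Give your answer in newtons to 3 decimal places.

N=7 nodes, M=11 members, R=3 reactions → 2N=14, M+R=14
member 0 (0-1): L=2.5874, (cx,cy)=(0.4151,0.9098)
member 1 (0-2): L=2.4560, (cx,cy)=(1.0000,0.0000)
member 2 (1-2): L=2.7297, (cx,cy)=(0.5063,-0.8624)
member 3 (1-3): L=2.5330, (cx,cy)=(0.9992,0.0395)
member 4 (2-3): L=2.7097, (cx,cy)=(0.4240,0.9056)
member 5 (2-4): L=2.4250, (cx,cy)=(1.0000,0.0000)
member 6 (3-4): L=2.7659, (cx,cy)=(0.4613,-0.8872)
member 7 (3-5): L=2.2438, (cx,cy)=(0.9894,-0.1453)
member 8 (4-5): L=2.3280, (cx,cy)=(0.4055,0.9141)
member 9 (4-6): L=2.3190, (cx,cy)=(1.0000,0.0000)
member 10 (5-6): L=2.5336, (cx,cy)=(0.5427,-0.8399)
solve A·x = −loads:
  F[0-1] = -2419.3045 N (compression)
  F[0-2] = -1233.1960 N (compression)
  F[1-2] = +592.2640 N (tension)
  F[1-3] = +934.0707 N (tension)
  F[2-3] = -563.9616 N (compression)
  F[2-4] = -694.2021 N (compression)
  F[3-4] = +453.8603 N (tension)
  F[3-5] = +490.0222 N (tension)
  F[4-5] = -440.5210 N (compression)
  F[4-6] = -306.1912 N (compression)
  F[5-6] = +564.1881 N (tension)
  Rx@0 = +2237.4100 N
  Ry@0 = +2201.0426 N
  Ry@6 = -473.8726 N

564.188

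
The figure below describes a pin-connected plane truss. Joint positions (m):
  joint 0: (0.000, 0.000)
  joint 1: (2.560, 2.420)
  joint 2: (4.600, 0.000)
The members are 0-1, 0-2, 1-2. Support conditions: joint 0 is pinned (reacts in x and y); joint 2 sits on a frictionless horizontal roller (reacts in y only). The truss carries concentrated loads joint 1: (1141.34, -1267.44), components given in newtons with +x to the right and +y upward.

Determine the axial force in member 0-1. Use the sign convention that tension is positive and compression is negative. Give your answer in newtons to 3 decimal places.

N=3 nodes, M=3 members, R=3 reactions → 2N=6, M+R=6
member 0 (0-1): L=3.5228, (cx,cy)=(0.7267,0.6870)
member 1 (0-2): L=4.6000, (cx,cy)=(1.0000,0.0000)
member 2 (1-2): L=3.1651, (cx,cy)=(0.6445,-0.7646)
solve A·x = −loads:
  F[0-1] = +55.8434 N (tension)
  F[0-2] = +1100.7587 N (tension)
  F[1-2] = -1707.8608 N (compression)
  Rx@0 = -1141.3400 N
  Ry@0 = -38.3620 N
  Ry@2 = +1305.8020 N

55.843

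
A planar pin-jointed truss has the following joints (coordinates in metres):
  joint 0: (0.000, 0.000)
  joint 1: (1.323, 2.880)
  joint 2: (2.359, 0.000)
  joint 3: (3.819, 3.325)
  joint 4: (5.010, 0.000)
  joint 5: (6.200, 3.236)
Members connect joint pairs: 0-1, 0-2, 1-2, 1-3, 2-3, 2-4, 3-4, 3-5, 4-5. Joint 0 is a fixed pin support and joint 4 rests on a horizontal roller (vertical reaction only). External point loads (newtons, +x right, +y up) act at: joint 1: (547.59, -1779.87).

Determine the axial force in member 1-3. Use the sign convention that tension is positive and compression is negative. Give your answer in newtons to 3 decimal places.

-689.561

N=6 nodes, M=9 members, R=3 reactions → 2N=12, M+R=12
member 0 (0-1): L=3.1693, (cx,cy)=(0.4174,0.9087)
member 1 (0-2): L=2.3590, (cx,cy)=(1.0000,0.0000)
member 2 (1-2): L=3.0607, (cx,cy)=(0.3385,-0.9410)
member 3 (1-3): L=2.5354, (cx,cy)=(0.9845,0.1755)
member 4 (2-3): L=3.6314, (cx,cy)=(0.4020,0.9156)
member 5 (2-4): L=2.6510, (cx,cy)=(1.0000,0.0000)
member 6 (3-4): L=3.5319, (cx,cy)=(0.3372,-0.9414)
member 7 (3-5): L=2.3827, (cx,cy)=(0.9993,-0.0374)
member 8 (4-5): L=3.4479, (cx,cy)=(0.3451,0.9386)
solve A·x = −loads:
  F[0-1] = -1095.0453 N (compression)
  F[0-2] = +1004.7022 N (tension)
  F[1-2] = -962.6506 N (compression)
  F[1-3] = -689.5610 N (compression)
  F[2-3] = +989.3041 N (tension)
  F[2-4] = +281.1103 N (tension)
  F[3-4] = -833.6231 N (compression)
  F[3-5] = -0.0000 N (compression)
  F[4-5] = +0.0000 N (tension)
  Rx@0 = -547.5900 N
  Ry@0 = +995.0741 N
  Ry@4 = +784.7959 N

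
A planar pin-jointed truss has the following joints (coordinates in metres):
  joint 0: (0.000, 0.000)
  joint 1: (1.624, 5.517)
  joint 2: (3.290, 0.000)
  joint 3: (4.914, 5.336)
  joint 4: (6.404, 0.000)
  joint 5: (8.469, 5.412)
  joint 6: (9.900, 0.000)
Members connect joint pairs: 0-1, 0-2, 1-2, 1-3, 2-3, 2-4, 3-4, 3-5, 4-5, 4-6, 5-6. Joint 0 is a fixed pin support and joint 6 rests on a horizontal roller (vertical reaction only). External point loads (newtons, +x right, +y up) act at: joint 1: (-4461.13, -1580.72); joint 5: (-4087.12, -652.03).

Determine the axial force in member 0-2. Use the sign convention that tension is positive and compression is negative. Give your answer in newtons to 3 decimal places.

N=7 nodes, M=11 members, R=3 reactions → 2N=14, M+R=14
member 0 (0-1): L=5.7511, (cx,cy)=(0.2824,0.9593)
member 1 (0-2): L=3.2900, (cx,cy)=(1.0000,0.0000)
member 2 (1-2): L=5.7631, (cx,cy)=(0.2891,-0.9573)
member 3 (1-3): L=3.2950, (cx,cy)=(0.9985,-0.0549)
member 4 (2-3): L=5.5777, (cx,cy)=(0.2912,0.9567)
member 5 (2-4): L=3.1140, (cx,cy)=(1.0000,0.0000)
member 6 (3-4): L=5.5401, (cx,cy)=(0.2689,-0.9632)
member 7 (3-5): L=3.5558, (cx,cy)=(0.9998,0.0214)
member 8 (4-5): L=5.7926, (cx,cy)=(0.3565,0.9343)
member 9 (4-6): L=3.4960, (cx,cy)=(1.0000,0.0000)
member 10 (5-6): L=5.5980, (cx,cy)=(0.2556,-0.9668)
solve A·x = −loads:
  F[0-1] = -6396.3441 N (compression)
  F[0-2] = -6742.0322 N (compression)
  F[1-2] = +4683.7081 N (tension)
  F[1-3] = +1302.9009 N (tension)
  F[2-3] = -4686.7938 N (compression)
  F[2-4] = -4023.4392 N (compression)
  F[3-4] = +4700.0941 N (tension)
  F[3-5] = -1328.0602 N (compression)
  F[4-5] = -4845.2579 N (compression)
  F[4-6] = -1032.0742 N (compression)
  F[5-6] = +4037.4160 N (tension)
  Rx@0 = +8548.2500 N
  Ry@0 = +6136.0244 N
  Ry@6 = -3903.2744 N

-6742.032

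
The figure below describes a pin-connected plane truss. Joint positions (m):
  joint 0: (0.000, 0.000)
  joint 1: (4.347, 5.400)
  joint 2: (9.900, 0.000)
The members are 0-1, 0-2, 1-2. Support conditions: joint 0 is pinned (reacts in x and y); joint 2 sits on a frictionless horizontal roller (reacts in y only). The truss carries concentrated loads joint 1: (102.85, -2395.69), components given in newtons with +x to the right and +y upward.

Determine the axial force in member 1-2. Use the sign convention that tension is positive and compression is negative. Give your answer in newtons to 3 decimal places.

N=3 nodes, M=3 members, R=3 reactions → 2N=6, M+R=6
member 0 (0-1): L=6.9323, (cx,cy)=(0.6271,0.7790)
member 1 (0-2): L=9.9000, (cx,cy)=(1.0000,0.0000)
member 2 (1-2): L=7.7457, (cx,cy)=(0.7169,-0.6972)
solve A·x = −loads:
  F[0-1] = -1653.0445 N (compression)
  F[0-2] = +1139.4198 N (tension)
  F[1-2] = -1589.3390 N (compression)
  Rx@0 = -102.8500 N
  Ry@0 = +1287.6643 N
  Ry@2 = +1108.0257 N

-1589.339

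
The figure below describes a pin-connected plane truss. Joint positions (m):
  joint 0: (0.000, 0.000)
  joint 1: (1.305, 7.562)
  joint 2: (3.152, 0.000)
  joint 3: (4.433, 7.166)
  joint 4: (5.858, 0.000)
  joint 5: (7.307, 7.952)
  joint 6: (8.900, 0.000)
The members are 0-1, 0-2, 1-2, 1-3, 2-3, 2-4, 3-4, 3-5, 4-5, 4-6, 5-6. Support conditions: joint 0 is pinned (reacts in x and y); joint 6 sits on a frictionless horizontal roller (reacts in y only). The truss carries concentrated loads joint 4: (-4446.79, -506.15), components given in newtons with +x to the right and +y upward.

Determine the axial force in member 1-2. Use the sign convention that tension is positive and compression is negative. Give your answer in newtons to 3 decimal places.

187.784

N=7 nodes, M=11 members, R=3 reactions → 2N=14, M+R=14
member 0 (0-1): L=7.6738, (cx,cy)=(0.1701,0.9854)
member 1 (0-2): L=3.1520, (cx,cy)=(1.0000,0.0000)
member 2 (1-2): L=7.7843, (cx,cy)=(0.2373,-0.9714)
member 3 (1-3): L=3.1530, (cx,cy)=(0.9921,-0.1256)
member 4 (2-3): L=7.2796, (cx,cy)=(0.1760,0.9844)
member 5 (2-4): L=2.7060, (cx,cy)=(1.0000,0.0000)
member 6 (3-4): L=7.3063, (cx,cy)=(0.1950,-0.9808)
member 7 (3-5): L=2.9795, (cx,cy)=(0.9646,0.2638)
member 8 (4-5): L=8.0829, (cx,cy)=(0.1793,0.9838)
member 9 (4-6): L=3.0420, (cx,cy)=(1.0000,0.0000)
member 10 (5-6): L=8.1100, (cx,cy)=(0.1964,-0.9805)
solve A·x = −loads:
  F[0-1] = -175.5582 N (compression)
  F[0-2] = -4416.9346 N (compression)
  F[1-2] = +187.7838 N (tension)
  F[1-3] = -75.0052 N (compression)
  F[2-3] = -185.3130 N (compression)
  F[2-4] = -4339.7689 N (compression)
  F[3-4] = +138.9877 N (tension)
  F[3-5] = -139.0544 N (compression)
  F[4-5] = +375.9212 N (tension)
  F[4-6] = +66.7387 N (tension)
  F[5-6] = -339.7681 N (compression)
  Rx@0 = +4446.7900 N
  Ry@0 = +173.0009 N
  Ry@6 = +333.1491 N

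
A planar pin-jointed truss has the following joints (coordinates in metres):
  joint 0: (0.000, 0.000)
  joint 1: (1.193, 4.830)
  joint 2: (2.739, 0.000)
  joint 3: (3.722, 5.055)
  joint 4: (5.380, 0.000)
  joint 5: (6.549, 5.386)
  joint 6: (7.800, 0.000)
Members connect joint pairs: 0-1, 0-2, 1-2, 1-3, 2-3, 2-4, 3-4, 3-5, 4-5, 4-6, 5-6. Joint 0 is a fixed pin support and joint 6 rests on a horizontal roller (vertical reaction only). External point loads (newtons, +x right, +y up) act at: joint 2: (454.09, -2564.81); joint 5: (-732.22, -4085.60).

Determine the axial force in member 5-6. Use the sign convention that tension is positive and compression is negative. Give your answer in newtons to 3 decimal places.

-3927.200

N=7 nodes, M=11 members, R=3 reactions → 2N=14, M+R=14
member 0 (0-1): L=4.9752, (cx,cy)=(0.2398,0.9708)
member 1 (0-2): L=2.7390, (cx,cy)=(1.0000,0.0000)
member 2 (1-2): L=5.0714, (cx,cy)=(0.3048,-0.9524)
member 3 (1-3): L=2.5390, (cx,cy)=(0.9961,0.0886)
member 4 (2-3): L=5.1497, (cx,cy)=(0.1909,0.9816)
member 5 (2-4): L=2.6410, (cx,cy)=(1.0000,0.0000)
member 6 (3-4): L=5.3200, (cx,cy)=(0.3117,-0.9502)
member 7 (3-5): L=2.8463, (cx,cy)=(0.9932,0.1163)
member 8 (4-5): L=5.5114, (cx,cy)=(0.2121,0.9772)
member 9 (4-6): L=2.4200, (cx,cy)=(1.0000,0.0000)
member 10 (5-6): L=5.5294, (cx,cy)=(0.2262,-0.9741)
solve A·x = −loads:
  F[0-1] = -2909.9411 N (compression)
  F[0-2] = +419.6495 N (tension)
  F[1-2] = +2820.7220 N (tension)
  F[1-3] = -1563.8214 N (compression)
  F[2-3] = -123.9279 N (compression)
  F[2-4] = +849.1049 N (tension)
  F[3-4] = +76.0952 N (tension)
  F[3-5] = -1616.0047 N (compression)
  F[4-5] = -73.9887 N (compression)
  F[4-6] = +888.5139 N (tension)
  F[5-6] = -3927.1999 N (compression)
  Rx@0 = +278.1300 N
  Ry@0 = +2825.0418 N
  Ry@6 = +3825.3682 N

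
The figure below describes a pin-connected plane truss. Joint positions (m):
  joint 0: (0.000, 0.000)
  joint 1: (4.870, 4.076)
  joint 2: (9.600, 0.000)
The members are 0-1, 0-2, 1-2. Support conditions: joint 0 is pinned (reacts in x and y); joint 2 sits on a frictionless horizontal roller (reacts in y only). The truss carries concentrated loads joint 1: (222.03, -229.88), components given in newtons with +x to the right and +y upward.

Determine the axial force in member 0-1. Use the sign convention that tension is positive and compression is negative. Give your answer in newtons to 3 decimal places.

-29.593

N=3 nodes, M=3 members, R=3 reactions → 2N=6, M+R=6
member 0 (0-1): L=6.3506, (cx,cy)=(0.7669,0.6418)
member 1 (0-2): L=9.6000, (cx,cy)=(1.0000,0.0000)
member 2 (1-2): L=6.2439, (cx,cy)=(0.7575,-0.6528)
solve A·x = −loads:
  F[0-1] = -29.5931 N (compression)
  F[0-2] = +244.7235 N (tension)
  F[1-2] = -323.0521 N (compression)
  Rx@0 = -222.0300 N
  Ry@0 = +18.9936 N
  Ry@2 = +210.8864 N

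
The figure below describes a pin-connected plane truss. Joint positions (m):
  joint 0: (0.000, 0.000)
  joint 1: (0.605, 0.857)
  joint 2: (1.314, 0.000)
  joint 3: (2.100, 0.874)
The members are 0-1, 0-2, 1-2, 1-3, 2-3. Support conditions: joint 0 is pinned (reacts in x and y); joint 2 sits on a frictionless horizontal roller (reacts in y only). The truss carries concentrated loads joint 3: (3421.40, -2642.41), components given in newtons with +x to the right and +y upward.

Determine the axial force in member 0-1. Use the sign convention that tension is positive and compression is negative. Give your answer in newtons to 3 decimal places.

4720.467

N=4 nodes, M=5 members, R=3 reactions → 2N=8, M+R=8
member 0 (0-1): L=1.0490, (cx,cy)=(0.5767,0.8169)
member 1 (0-2): L=1.3140, (cx,cy)=(1.0000,0.0000)
member 2 (1-2): L=1.1123, (cx,cy)=(0.6374,-0.7705)
member 3 (1-3): L=1.4951, (cx,cy)=(0.9999,0.0114)
member 4 (2-3): L=1.1754, (cx,cy)=(0.6687,0.7435)
solve A·x = −loads:
  F[0-1] = +4720.4673 N (tension)
  F[0-2] = +699.0091 N (tension)
  F[1-2] = -4918.5362 N (compression)
  F[1-3] = +5858.0359 N (tension)
  F[2-3] = -3643.3682 N (compression)
  Rx@0 = -3421.4000 N
  Ry@0 = -3856.3454 N
  Ry@2 = +6498.7554 N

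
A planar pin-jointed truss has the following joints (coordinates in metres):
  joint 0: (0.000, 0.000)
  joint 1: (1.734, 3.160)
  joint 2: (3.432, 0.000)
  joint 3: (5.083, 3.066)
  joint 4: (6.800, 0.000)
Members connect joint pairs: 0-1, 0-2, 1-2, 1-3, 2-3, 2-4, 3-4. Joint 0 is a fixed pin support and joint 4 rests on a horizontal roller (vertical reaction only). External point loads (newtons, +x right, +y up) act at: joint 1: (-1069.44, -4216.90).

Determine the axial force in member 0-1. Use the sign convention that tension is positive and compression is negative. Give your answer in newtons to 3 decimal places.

N=5 nodes, M=7 members, R=3 reactions → 2N=10, M+R=10
member 0 (0-1): L=3.6045, (cx,cy)=(0.4811,0.8767)
member 1 (0-2): L=3.4320, (cx,cy)=(1.0000,0.0000)
member 2 (1-2): L=3.5873, (cx,cy)=(0.4733,-0.8809)
member 3 (1-3): L=3.3503, (cx,cy)=(0.9996,-0.0281)
member 4 (2-3): L=3.4823, (cx,cy)=(0.4741,0.8805)
member 5 (2-4): L=3.3680, (cx,cy)=(1.0000,0.0000)
member 6 (3-4): L=3.5140, (cx,cy)=(0.4886,-0.8725)
solve A·x = −loads:
  F[0-1] = -4150.3725 N (compression)
  F[0-2] = +927.1653 N (tension)
  F[1-2] = -636.5983 N (compression)
  F[1-3] = -626.0875 N (compression)
  F[2-3] = +636.9024 N (tension)
  F[2-4] = +323.8748 N (tension)
  F[3-4] = -662.8466 N (compression)
  Rx@0 = +1069.4400 N
  Ry@0 = +3638.5656 N
  Ry@4 = +578.3344 N

-4150.373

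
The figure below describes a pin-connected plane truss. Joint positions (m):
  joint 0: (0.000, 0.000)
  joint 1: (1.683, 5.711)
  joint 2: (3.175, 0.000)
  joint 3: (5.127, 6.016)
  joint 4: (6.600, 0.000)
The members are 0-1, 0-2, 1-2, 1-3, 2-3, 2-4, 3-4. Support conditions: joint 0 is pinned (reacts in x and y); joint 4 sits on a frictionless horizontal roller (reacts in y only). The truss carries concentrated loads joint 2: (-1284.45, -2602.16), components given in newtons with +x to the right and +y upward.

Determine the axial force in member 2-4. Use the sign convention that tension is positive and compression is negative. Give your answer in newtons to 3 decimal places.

306.499

N=5 nodes, M=7 members, R=3 reactions → 2N=10, M+R=10
member 0 (0-1): L=5.9538, (cx,cy)=(0.2827,0.9592)
member 1 (0-2): L=3.1750, (cx,cy)=(1.0000,0.0000)
member 2 (1-2): L=5.9027, (cx,cy)=(0.2528,-0.9675)
member 3 (1-3): L=3.4575, (cx,cy)=(0.9961,0.0882)
member 4 (2-3): L=6.3248, (cx,cy)=(0.3086,0.9512)
member 5 (2-4): L=3.4250, (cx,cy)=(1.0000,0.0000)
member 6 (3-4): L=6.1937, (cx,cy)=(0.2378,-0.9713)
solve A·x = −loads:
  F[0-1] = -1407.7788 N (compression)
  F[0-2] = -886.5054 N (compression)
  F[1-2] = +1328.5233 N (tension)
  F[1-3] = -736.6228 N (compression)
  F[2-3] = +1384.3582 N (tension)
  F[2-4] = +306.4988 N (tension)
  F[3-4] = -1288.7732 N (compression)
  Rx@0 = +1284.4500 N
  Ry@0 = +1350.3633 N
  Ry@4 = +1251.7967 N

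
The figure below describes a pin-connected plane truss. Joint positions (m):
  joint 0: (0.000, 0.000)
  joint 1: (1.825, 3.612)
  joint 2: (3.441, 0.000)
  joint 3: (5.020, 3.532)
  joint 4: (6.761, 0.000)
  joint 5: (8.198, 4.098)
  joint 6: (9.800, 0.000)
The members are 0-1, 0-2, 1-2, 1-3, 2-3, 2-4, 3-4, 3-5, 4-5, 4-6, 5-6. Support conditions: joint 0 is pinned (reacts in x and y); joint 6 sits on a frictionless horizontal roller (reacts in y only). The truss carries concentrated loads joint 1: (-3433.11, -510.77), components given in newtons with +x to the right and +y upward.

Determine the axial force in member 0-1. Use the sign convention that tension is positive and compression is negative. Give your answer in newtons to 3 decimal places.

-1883.384

N=7 nodes, M=11 members, R=3 reactions → 2N=14, M+R=14
member 0 (0-1): L=4.0469, (cx,cy)=(0.4510,0.8925)
member 1 (0-2): L=3.4410, (cx,cy)=(1.0000,0.0000)
member 2 (1-2): L=3.9570, (cx,cy)=(0.4084,-0.9128)
member 3 (1-3): L=3.1960, (cx,cy)=(0.9997,-0.0250)
member 4 (2-3): L=3.8689, (cx,cy)=(0.4081,0.9129)
member 5 (2-4): L=3.3200, (cx,cy)=(1.0000,0.0000)
member 6 (3-4): L=3.9378, (cx,cy)=(0.4421,-0.8970)
member 7 (3-5): L=3.2280, (cx,cy)=(0.9845,0.1753)
member 8 (4-5): L=4.3426, (cx,cy)=(0.3309,0.9437)
member 9 (4-6): L=3.0390, (cx,cy)=(1.0000,0.0000)
member 10 (5-6): L=4.4000, (cx,cy)=(0.3641,-0.9314)
solve A·x = −loads:
  F[0-1] = -1883.3844 N (compression)
  F[0-2] = -2583.7684 N (compression)
  F[1-2] = +1224.8552 N (tension)
  F[1-3] = +2084.2049 N (tension)
  F[2-3] = -1224.6991 N (compression)
  F[2-4] = -1583.7179 N (compression)
  F[3-4] = +1488.4649 N (tension)
  F[3-5] = +940.1924 N (tension)
  F[4-5] = -1414.7848 N (compression)
  F[4-6] = -457.4685 N (compression)
  F[5-6] = +1256.4680 N (tension)
  Rx@0 = +3433.1100 N
  Ry@0 = +1680.9984 N
  Ry@6 = -1170.2284 N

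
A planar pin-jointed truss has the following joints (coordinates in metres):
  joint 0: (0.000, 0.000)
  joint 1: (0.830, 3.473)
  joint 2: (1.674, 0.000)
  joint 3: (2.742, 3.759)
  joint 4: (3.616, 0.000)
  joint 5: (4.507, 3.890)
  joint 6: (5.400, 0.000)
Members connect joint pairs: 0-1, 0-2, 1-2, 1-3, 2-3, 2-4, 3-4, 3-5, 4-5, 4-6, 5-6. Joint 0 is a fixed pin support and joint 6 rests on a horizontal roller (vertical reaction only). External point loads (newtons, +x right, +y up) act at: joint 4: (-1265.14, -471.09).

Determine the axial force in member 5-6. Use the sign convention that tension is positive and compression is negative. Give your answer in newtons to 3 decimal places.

N=7 nodes, M=11 members, R=3 reactions → 2N=14, M+R=14
member 0 (0-1): L=3.5708, (cx,cy)=(0.2324,0.9726)
member 1 (0-2): L=1.6740, (cx,cy)=(1.0000,0.0000)
member 2 (1-2): L=3.5741, (cx,cy)=(0.2361,-0.9717)
member 3 (1-3): L=1.9333, (cx,cy)=(0.9890,0.1479)
member 4 (2-3): L=3.9078, (cx,cy)=(0.2733,0.9619)
member 5 (2-4): L=1.9420, (cx,cy)=(1.0000,0.0000)
member 6 (3-4): L=3.8593, (cx,cy)=(0.2265,-0.9740)
member 7 (3-5): L=1.7699, (cx,cy)=(0.9973,0.0740)
member 8 (4-5): L=3.9907, (cx,cy)=(0.2233,0.9748)
member 9 (4-6): L=1.7840, (cx,cy)=(1.0000,0.0000)
member 10 (5-6): L=3.9912, (cx,cy)=(0.2237,-0.9746)
solve A·x = −loads:
  F[0-1] = -160.0170 N (compression)
  F[0-2] = -1227.9455 N (compression)
  F[1-2] = +149.0213 N (tension)
  F[1-3] = -73.1904 N (compression)
  F[2-3] = -150.5379 N (compression)
  F[2-4] = -1151.6128 N (compression)
  F[3-4] = +148.5709 N (tension)
  F[3-5] = -147.5786 N (compression)
  F[4-5] = +334.8312 N (tension)
  F[4-6] = +72.4170 N (tension)
  F[5-6] = -323.6612 N (compression)
  Rx@0 = +1265.1400 N
  Ry@0 = +155.6342 N
  Ry@6 = +315.4558 N

-323.661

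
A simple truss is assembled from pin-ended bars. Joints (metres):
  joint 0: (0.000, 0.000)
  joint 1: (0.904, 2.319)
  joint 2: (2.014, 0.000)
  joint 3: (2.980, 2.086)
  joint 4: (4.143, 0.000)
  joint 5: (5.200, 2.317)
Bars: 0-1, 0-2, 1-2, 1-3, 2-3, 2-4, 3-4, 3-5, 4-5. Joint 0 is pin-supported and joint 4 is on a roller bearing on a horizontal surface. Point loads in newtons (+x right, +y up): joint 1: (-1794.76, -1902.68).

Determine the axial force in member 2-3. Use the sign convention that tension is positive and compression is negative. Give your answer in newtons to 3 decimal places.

-578.838

N=6 nodes, M=9 members, R=3 reactions → 2N=12, M+R=12
member 0 (0-1): L=2.4890, (cx,cy)=(0.3632,0.9317)
member 1 (0-2): L=2.0140, (cx,cy)=(1.0000,0.0000)
member 2 (1-2): L=2.5710, (cx,cy)=(0.4317,-0.9020)
member 3 (1-3): L=2.0890, (cx,cy)=(0.9938,-0.1115)
member 4 (2-3): L=2.2988, (cx,cy)=(0.4202,0.9074)
member 5 (2-4): L=2.1290, (cx,cy)=(1.0000,0.0000)
member 6 (3-4): L=2.3883, (cx,cy)=(0.4870,-0.8734)
member 7 (3-5): L=2.2320, (cx,cy)=(0.9946,0.1035)
member 8 (4-5): L=2.5467, (cx,cy)=(0.4150,0.9098)
solve A·x = −loads:
  F[0-1] = -2674.7736 N (compression)
  F[0-2] = -823.2761 N (compression)
  F[1-2] = +582.3210 N (tension)
  F[1-3] = +575.4527 N (tension)
  F[2-3] = -578.8377 N (compression)
  F[2-4] = -328.6251 N (compression)
  F[3-4] = +674.8534 N (tension)
  F[3-5] = +0.0000 N (tension)
  F[4-5] = -0.0000 N (compression)
  Rx@0 = +1794.7600 N
  Ry@0 = +2492.1142 N
  Ry@4 = -589.4342 N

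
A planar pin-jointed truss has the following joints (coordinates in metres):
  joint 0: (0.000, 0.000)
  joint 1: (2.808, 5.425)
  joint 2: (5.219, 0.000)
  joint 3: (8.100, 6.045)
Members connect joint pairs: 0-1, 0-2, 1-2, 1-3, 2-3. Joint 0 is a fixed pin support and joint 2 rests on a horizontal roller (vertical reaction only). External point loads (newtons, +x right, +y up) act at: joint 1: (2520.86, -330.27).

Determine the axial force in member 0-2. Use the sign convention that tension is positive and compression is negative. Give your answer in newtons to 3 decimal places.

N=4 nodes, M=5 members, R=3 reactions → 2N=8, M+R=8
member 0 (0-1): L=6.1086, (cx,cy)=(0.4597,0.8881)
member 1 (0-2): L=5.2190, (cx,cy)=(1.0000,0.0000)
member 2 (1-2): L=5.9366, (cx,cy)=(0.4061,-0.9138)
member 3 (1-3): L=5.3282, (cx,cy)=(0.9932,0.1164)
member 4 (2-3): L=6.6964, (cx,cy)=(0.4302,0.9027)
solve A·x = −loads:
  F[0-1] = +2778.7702 N (tension)
  F[0-2] = +1243.5239 N (tension)
  F[1-2] = -3061.9404 N (compression)
  F[1-3] = -0.0000 N (compression)
  F[2-3] = +0.0000 N (tension)
  Rx@0 = -2520.8600 N
  Ry@0 = -2467.7878 N
  Ry@2 = +2798.0578 N

1243.524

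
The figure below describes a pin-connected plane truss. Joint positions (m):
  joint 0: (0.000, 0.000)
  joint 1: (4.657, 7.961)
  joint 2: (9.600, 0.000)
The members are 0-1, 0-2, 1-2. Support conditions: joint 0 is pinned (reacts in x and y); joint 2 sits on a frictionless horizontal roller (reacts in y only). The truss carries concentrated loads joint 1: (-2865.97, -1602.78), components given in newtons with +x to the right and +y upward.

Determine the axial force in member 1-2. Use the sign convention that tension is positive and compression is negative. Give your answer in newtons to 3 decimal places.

1882.329

N=3 nodes, M=3 members, R=3 reactions → 2N=6, M+R=6
member 0 (0-1): L=9.2231, (cx,cy)=(0.5049,0.8632)
member 1 (0-2): L=9.6000, (cx,cy)=(1.0000,0.0000)
member 2 (1-2): L=9.3707, (cx,cy)=(0.5275,-0.8496)
solve A·x = −loads:
  F[0-1] = -3709.5404 N (compression)
  F[0-2] = -992.9153 N (compression)
  F[1-2] = +1882.3288 N (tension)
  Rx@0 = +2865.9700 N
  Ry@0 = +3201.9301 N
  Ry@2 = -1599.1501 N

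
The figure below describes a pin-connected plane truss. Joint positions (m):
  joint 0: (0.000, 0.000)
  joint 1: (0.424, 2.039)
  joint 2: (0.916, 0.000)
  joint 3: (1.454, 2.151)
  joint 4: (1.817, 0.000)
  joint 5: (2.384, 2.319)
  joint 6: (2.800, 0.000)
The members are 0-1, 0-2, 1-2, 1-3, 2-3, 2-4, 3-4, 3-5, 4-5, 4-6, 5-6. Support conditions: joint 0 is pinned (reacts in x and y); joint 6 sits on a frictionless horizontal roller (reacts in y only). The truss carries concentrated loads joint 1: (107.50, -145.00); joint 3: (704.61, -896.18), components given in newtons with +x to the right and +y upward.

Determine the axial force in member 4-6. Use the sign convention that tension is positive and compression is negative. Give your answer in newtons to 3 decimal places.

N=7 nodes, M=11 members, R=3 reactions → 2N=14, M+R=14
member 0 (0-1): L=2.0826, (cx,cy)=(0.2036,0.9791)
member 1 (0-2): L=0.9160, (cx,cy)=(1.0000,0.0000)
member 2 (1-2): L=2.0975, (cx,cy)=(0.2346,-0.9721)
member 3 (1-3): L=1.0361, (cx,cy)=(0.9941,0.1081)
member 4 (2-3): L=2.2173, (cx,cy)=(0.2426,0.9701)
member 5 (2-4): L=0.9010, (cx,cy)=(1.0000,0.0000)
member 6 (3-4): L=2.1814, (cx,cy)=(0.1664,-0.9861)
member 7 (3-5): L=0.9451, (cx,cy)=(0.9841,0.1778)
member 8 (4-5): L=2.3873, (cx,cy)=(0.2375,0.9714)
member 9 (4-6): L=0.9830, (cx,cy)=(1.0000,0.0000)
member 10 (5-6): L=2.3560, (cx,cy)=(0.1766,-0.9843)
solve A·x = −loads:
  F[0-1] = +67.1311 N (tension)
  F[0-2] = +798.4428 N (tension)
  F[1-2] = -221.4583 N (compression)
  F[1-3] = -42.1338 N (compression)
  F[2-3] = +221.9114 N (tension)
  F[2-4] = +692.6519 N (tension)
  F[3-4] = -1212.4868 N (compression)
  F[3-5] = -498.8323 N (compression)
  F[4-5] = +1230.7994 N (tension)
  F[4-6] = +198.5651 N (tension)
  F[5-6] = -1124.5742 N (compression)
  Rx@0 = -812.1100 N
  Ry@0 = -65.7251 N
  Ry@6 = +1106.9051 N

198.565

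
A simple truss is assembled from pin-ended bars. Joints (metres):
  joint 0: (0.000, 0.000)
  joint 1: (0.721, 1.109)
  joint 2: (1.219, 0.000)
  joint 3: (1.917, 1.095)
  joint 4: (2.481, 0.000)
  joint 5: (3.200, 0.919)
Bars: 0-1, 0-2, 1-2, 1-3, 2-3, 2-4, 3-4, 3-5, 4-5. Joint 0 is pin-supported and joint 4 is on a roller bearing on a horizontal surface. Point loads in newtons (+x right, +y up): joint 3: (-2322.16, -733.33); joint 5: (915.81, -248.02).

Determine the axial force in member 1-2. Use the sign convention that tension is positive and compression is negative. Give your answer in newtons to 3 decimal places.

866.643

N=6 nodes, M=9 members, R=3 reactions → 2N=12, M+R=12
member 0 (0-1): L=1.3228, (cx,cy)=(0.5451,0.8384)
member 1 (0-2): L=1.2190, (cx,cy)=(1.0000,0.0000)
member 2 (1-2): L=1.2157, (cx,cy)=(0.4096,-0.9122)
member 3 (1-3): L=1.1961, (cx,cy)=(0.9999,-0.0117)
member 4 (2-3): L=1.2985, (cx,cy)=(0.5375,0.8432)
member 5 (2-4): L=1.2620, (cx,cy)=(1.0000,0.0000)
member 6 (3-4): L=1.2317, (cx,cy)=(0.4579,-0.8890)
member 7 (3-5): L=1.2950, (cx,cy)=(0.9907,-0.1359)
member 8 (4-5): L=1.1668, (cx,cy)=(0.6162,0.7876)
solve A·x = −loads:
  F[0-1] = -930.9428 N (compression)
  F[0-2] = -898.9228 N (compression)
  F[1-2] = +866.6430 N (tension)
  F[1-3] = -862.5034 N (compression)
  F[2-3] = -937.5526 N (compression)
  F[2-4] = -39.9495 N (compression)
  F[3-4] = -101.6047 N (compression)
  F[3-5] = +1011.6707 N (tension)
  F[4-5] = -140.3362 N (compression)
  Rx@0 = +1406.3500 N
  Ry@0 = +780.4948 N
  Ry@4 = +200.8552 N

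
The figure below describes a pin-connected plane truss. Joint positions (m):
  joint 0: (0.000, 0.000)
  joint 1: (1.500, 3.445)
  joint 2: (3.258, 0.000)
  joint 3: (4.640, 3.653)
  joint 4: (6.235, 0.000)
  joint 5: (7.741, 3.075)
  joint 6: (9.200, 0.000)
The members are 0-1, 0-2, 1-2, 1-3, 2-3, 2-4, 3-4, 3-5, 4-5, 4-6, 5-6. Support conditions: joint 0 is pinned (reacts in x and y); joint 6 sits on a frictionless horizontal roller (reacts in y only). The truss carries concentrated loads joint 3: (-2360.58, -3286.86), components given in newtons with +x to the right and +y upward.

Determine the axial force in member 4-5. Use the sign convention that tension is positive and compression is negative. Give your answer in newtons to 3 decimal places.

N=7 nodes, M=11 members, R=3 reactions → 2N=14, M+R=14
member 0 (0-1): L=3.7574, (cx,cy)=(0.3992,0.9169)
member 1 (0-2): L=3.2580, (cx,cy)=(1.0000,0.0000)
member 2 (1-2): L=3.8676, (cx,cy)=(0.4545,-0.8907)
member 3 (1-3): L=3.1469, (cx,cy)=(0.9978,0.0661)
member 4 (2-3): L=3.9057, (cx,cy)=(0.3538,0.9353)
member 5 (2-4): L=2.9770, (cx,cy)=(1.0000,0.0000)
member 6 (3-4): L=3.9860, (cx,cy)=(0.4001,-0.9165)
member 7 (3-5): L=3.1544, (cx,cy)=(0.9831,-0.1832)
member 8 (4-5): L=3.4240, (cx,cy)=(0.4398,0.8981)
member 9 (4-6): L=2.9650, (cx,cy)=(1.0000,0.0000)
member 10 (5-6): L=3.4036, (cx,cy)=(0.4287,-0.9035)
solve A·x = −loads:
  F[0-1] = -2799.1712 N (compression)
  F[0-2] = -1243.1155 N (compression)
  F[1-2] = +2706.6951 N (tension)
  F[1-3] = -2352.9152 N (compression)
  F[2-3] = -2577.6870 N (compression)
  F[2-4] = +899.2880 N (tension)
  F[3-4] = -656.6323 N (compression)
  F[3-5] = -647.5011 N (compression)
  F[4-5] = +670.0665 N (tension)
  F[4-6] = +341.8171 N (tension)
  F[5-6] = -797.3950 N (compression)
  Rx@0 = +2360.5800 N
  Ry@0 = +2566.4435 N
  Ry@6 = +720.4165 N

670.066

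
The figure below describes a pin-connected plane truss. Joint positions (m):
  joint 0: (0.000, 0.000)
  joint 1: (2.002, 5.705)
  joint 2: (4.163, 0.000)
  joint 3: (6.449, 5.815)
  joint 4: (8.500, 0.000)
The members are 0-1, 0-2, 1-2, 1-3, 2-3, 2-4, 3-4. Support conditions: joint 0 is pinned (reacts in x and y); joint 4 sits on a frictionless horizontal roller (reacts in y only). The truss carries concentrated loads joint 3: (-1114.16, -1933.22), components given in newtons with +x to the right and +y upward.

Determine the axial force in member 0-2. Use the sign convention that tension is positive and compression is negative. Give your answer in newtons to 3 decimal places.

N=5 nodes, M=7 members, R=3 reactions → 2N=10, M+R=10
member 0 (0-1): L=6.0461, (cx,cy)=(0.3311,0.9436)
member 1 (0-2): L=4.1630, (cx,cy)=(1.0000,0.0000)
member 2 (1-2): L=6.1006, (cx,cy)=(0.3542,-0.9352)
member 3 (1-3): L=4.4484, (cx,cy)=(0.9997,0.0247)
member 4 (2-3): L=6.2482, (cx,cy)=(0.3659,0.9307)
member 5 (2-4): L=4.3370, (cx,cy)=(1.0000,0.0000)
member 6 (3-4): L=6.1661, (cx,cy)=(0.3326,-0.9431)
solve A·x = −loads:
  F[0-1] = -1302.1489 N (compression)
  F[0-2] = -682.9874 N (compression)
  F[1-2] = +1290.3898 N (tension)
  F[1-3] = -888.5381 N (compression)
  F[2-3] = -1296.6164 N (compression)
  F[2-4] = +248.4933 N (tension)
  F[3-4] = -747.0675 N (compression)
  Rx@0 = +1114.1600 N
  Ry@0 = +1228.6911 N
  Ry@4 = +704.5289 N

-682.987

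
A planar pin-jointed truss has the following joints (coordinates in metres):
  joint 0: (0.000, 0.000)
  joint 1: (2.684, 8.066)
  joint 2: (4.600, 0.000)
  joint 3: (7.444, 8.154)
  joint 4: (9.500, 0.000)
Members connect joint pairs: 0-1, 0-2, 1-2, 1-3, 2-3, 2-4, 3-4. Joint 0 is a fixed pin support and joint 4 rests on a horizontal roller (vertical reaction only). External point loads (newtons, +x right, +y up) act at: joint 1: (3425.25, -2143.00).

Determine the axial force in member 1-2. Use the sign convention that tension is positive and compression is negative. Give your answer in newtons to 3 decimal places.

N=5 nodes, M=7 members, R=3 reactions → 2N=10, M+R=10
member 0 (0-1): L=8.5008, (cx,cy)=(0.3157,0.9488)
member 1 (0-2): L=4.6000, (cx,cy)=(1.0000,0.0000)
member 2 (1-2): L=8.2904, (cx,cy)=(0.2311,-0.9729)
member 3 (1-3): L=4.7608, (cx,cy)=(0.9998,0.0185)
member 4 (2-3): L=8.6357, (cx,cy)=(0.3293,0.9442)
member 5 (2-4): L=4.9000, (cx,cy)=(1.0000,0.0000)
member 6 (3-4): L=8.4092, (cx,cy)=(0.2445,-0.9697)
solve A·x = −loads:
  F[0-1] = +1444.5640 N (tension)
  F[0-2] = +2969.1525 N (tension)
  F[1-2] = -3651.8236 N (compression)
  F[1-3] = -2125.5444 N (compression)
  F[2-3] = +3762.8713 N (tension)
  F[2-4] = +885.9588 N (tension)
  F[3-4] = -3623.6459 N (compression)
  Rx@0 = -3425.2500 N
  Ry@0 = -1370.6714 N
  Ry@4 = +3513.6714 N

-3651.824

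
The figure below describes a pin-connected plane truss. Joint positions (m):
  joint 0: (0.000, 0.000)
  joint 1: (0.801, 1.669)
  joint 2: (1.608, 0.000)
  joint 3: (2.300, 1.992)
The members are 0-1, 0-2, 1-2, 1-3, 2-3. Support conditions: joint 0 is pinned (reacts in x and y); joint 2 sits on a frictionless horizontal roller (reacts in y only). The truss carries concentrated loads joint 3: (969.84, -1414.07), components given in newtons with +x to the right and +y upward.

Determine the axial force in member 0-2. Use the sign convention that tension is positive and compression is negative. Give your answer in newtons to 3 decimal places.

N=4 nodes, M=5 members, R=3 reactions → 2N=8, M+R=8
member 0 (0-1): L=1.8513, (cx,cy)=(0.4327,0.9015)
member 1 (0-2): L=1.6080, (cx,cy)=(1.0000,0.0000)
member 2 (1-2): L=1.8539, (cx,cy)=(0.4353,-0.9003)
member 3 (1-3): L=1.5334, (cx,cy)=(0.9776,0.2106)
member 4 (2-3): L=2.1088, (cx,cy)=(0.3282,0.9446)
solve A·x = −loads:
  F[0-1] = +2007.6418 N (tension)
  F[0-2] = +101.1768 N (tension)
  F[1-2] = -1632.4723 N (compression)
  F[1-3] = +1615.5376 N (tension)
  F[2-3] = -1857.2145 N (compression)
  Rx@0 = -969.8400 N
  Ry@0 = -1809.9861 N
  Ry@2 = +3224.0561 N

101.177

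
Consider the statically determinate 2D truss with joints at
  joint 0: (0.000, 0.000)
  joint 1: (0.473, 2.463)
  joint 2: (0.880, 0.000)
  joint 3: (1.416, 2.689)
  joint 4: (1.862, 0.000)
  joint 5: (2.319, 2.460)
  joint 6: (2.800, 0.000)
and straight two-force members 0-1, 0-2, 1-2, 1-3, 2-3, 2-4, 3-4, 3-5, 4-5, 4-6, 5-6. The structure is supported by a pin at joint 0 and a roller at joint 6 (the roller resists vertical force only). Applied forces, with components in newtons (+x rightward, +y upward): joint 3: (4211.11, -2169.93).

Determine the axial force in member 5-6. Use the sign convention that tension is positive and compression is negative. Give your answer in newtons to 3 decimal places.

N=7 nodes, M=11 members, R=3 reactions → 2N=14, M+R=14
member 0 (0-1): L=2.5080, (cx,cy)=(0.1886,0.9821)
member 1 (0-2): L=0.8800, (cx,cy)=(1.0000,0.0000)
member 2 (1-2): L=2.4964, (cx,cy)=(0.1630,-0.9866)
member 3 (1-3): L=0.9697, (cx,cy)=(0.9725,0.2331)
member 4 (2-3): L=2.7419, (cx,cy)=(0.1955,0.9807)
member 5 (2-4): L=0.9820, (cx,cy)=(1.0000,0.0000)
member 6 (3-4): L=2.7257, (cx,cy)=(0.1636,-0.9865)
member 7 (3-5): L=0.9316, (cx,cy)=(0.9693,-0.2458)
member 8 (4-5): L=2.5021, (cx,cy)=(0.1826,0.9832)
member 9 (4-6): L=0.9380, (cx,cy)=(1.0000,0.0000)
member 10 (5-6): L=2.5066, (cx,cy)=(0.1919,-0.9814)
solve A·x = −loads:
  F[0-1] = +3025.9047 N (tension)
  F[0-2] = +3640.4365 N (tension)
  F[1-2] = -2763.8243 N (compression)
  F[1-3] = +1050.1928 N (tension)
  F[2-3] = +2780.4900 N (tension)
  F[2-4] = +2646.2935 N (tension)
  F[3-4] = -4730.4843 N (compression)
  F[3-5] = -1931.5325 N (compression)
  F[4-5] = +4746.5739 N (tension)
  F[4-6] = +1005.3162 N (tension)
  F[5-6] = -5238.8963 N (compression)
  Rx@0 = -4211.1100 N
  Ry@0 = -2971.6042 N
  Ry@6 = +5141.5342 N

-5238.896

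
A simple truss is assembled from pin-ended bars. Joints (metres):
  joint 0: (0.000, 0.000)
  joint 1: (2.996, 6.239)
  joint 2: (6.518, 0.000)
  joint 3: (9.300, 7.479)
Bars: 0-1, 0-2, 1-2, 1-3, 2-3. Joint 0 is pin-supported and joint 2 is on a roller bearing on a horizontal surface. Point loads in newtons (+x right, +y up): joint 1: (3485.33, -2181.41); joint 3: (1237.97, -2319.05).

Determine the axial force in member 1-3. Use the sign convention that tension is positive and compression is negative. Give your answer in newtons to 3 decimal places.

2309.857

N=4 nodes, M=5 members, R=3 reactions → 2N=8, M+R=8
member 0 (0-1): L=6.9211, (cx,cy)=(0.4329,0.9015)
member 1 (0-2): L=6.5180, (cx,cy)=(1.0000,0.0000)
member 2 (1-2): L=7.1645, (cx,cy)=(0.4916,-0.8708)
member 3 (1-3): L=6.4248, (cx,cy)=(0.9812,0.1930)
member 4 (2-3): L=7.9797, (cx,cy)=(0.3486,0.9373)
solve A·x = −loads:
  F[0-1] = +5067.0798 N (tension)
  F[0-2] = +2529.8555 N (tension)
  F[1-2] = -7238.3363 N (compression)
  F[1-3] = +2309.8566 N (tension)
  F[2-3] = -2949.9426 N (compression)
  Rx@0 = -4723.3000 N
  Ry@0 = -4567.7236 N
  Ry@2 = +9068.1836 N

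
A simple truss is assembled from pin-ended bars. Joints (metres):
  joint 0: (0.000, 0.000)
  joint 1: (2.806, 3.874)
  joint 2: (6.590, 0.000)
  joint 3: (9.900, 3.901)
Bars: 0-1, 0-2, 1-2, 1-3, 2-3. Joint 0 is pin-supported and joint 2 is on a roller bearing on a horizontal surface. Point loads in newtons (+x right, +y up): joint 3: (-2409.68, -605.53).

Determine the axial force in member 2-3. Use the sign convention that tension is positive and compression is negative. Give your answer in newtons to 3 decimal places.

N=4 nodes, M=5 members, R=3 reactions → 2N=8, M+R=8
member 0 (0-1): L=4.7835, (cx,cy)=(0.5866,0.8099)
member 1 (0-2): L=6.5900, (cx,cy)=(1.0000,0.0000)
member 2 (1-2): L=5.4154, (cx,cy)=(0.6987,-0.7154)
member 3 (1-3): L=7.0941, (cx,cy)=(1.0000,0.0038)
member 4 (2-3): L=5.1160, (cx,cy)=(0.6470,0.7625)
solve A·x = −loads:
  F[0-1] = -1385.7531 N (compression)
  F[0-2] = -1596.7912 N (compression)
  F[1-2] = +1558.7031 N (tension)
  F[1-3] = -1902.0438 N (compression)
  F[2-3] = -784.6403 N (compression)
  Rx@0 = +2409.6800 N
  Ry@0 = +1122.2849 N
  Ry@2 = -516.7549 N

-784.640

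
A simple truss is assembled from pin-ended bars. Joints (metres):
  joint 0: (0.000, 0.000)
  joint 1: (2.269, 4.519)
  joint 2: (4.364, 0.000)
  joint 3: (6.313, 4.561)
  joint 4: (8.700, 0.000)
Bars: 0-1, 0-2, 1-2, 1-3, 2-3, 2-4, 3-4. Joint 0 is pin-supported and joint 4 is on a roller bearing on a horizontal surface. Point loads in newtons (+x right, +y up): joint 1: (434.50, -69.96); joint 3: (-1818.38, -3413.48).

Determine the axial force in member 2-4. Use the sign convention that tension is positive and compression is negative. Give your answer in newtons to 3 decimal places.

925.061

N=5 nodes, M=7 members, R=3 reactions → 2N=10, M+R=10
member 0 (0-1): L=5.0567, (cx,cy)=(0.4487,0.8937)
member 1 (0-2): L=4.3640, (cx,cy)=(1.0000,0.0000)
member 2 (1-2): L=4.9810, (cx,cy)=(0.4206,-0.9072)
member 3 (1-3): L=4.0442, (cx,cy)=(0.9999,0.0104)
member 4 (2-3): L=4.9600, (cx,cy)=(0.3929,0.9196)
member 5 (2-4): L=4.3360, (cx,cy)=(1.0000,0.0000)
member 6 (3-4): L=5.1479, (cx,cy)=(0.4637,-0.8860)
solve A·x = −loads:
  F[0-1] = -1920.0099 N (compression)
  F[0-2] = -522.3409 N (compression)
  F[1-2] = +1790.7153 N (tension)
  F[1-3] = -2049.3209 N (compression)
  F[2-3] = -1766.7344 N (compression)
  F[2-4] = +925.0612 N (tension)
  F[3-4] = -1995.0097 N (compression)
  Rx@0 = +1383.8800 N
  Ry@0 = +1715.8638 N
  Ry@4 = +1767.5762 N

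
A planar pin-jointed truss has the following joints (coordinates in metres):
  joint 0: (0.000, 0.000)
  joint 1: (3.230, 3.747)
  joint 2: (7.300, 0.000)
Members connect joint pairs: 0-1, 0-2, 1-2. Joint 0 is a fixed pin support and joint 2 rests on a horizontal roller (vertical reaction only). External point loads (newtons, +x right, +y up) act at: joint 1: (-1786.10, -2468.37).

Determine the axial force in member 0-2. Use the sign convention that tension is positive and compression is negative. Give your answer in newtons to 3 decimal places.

N=3 nodes, M=3 members, R=3 reactions → 2N=6, M+R=6
member 0 (0-1): L=4.9470, (cx,cy)=(0.6529,0.7574)
member 1 (0-2): L=7.3000, (cx,cy)=(1.0000,0.0000)
member 2 (1-2): L=5.5322, (cx,cy)=(0.7357,-0.6773)
solve A·x = −loads:
  F[0-1] = -3027.3324 N (compression)
  F[0-2] = +190.5048 N (tension)
  F[1-2] = -258.9447 N (compression)
  Rx@0 = +1786.1000 N
  Ry@0 = +2292.9839 N
  Ry@2 = +175.3861 N

190.505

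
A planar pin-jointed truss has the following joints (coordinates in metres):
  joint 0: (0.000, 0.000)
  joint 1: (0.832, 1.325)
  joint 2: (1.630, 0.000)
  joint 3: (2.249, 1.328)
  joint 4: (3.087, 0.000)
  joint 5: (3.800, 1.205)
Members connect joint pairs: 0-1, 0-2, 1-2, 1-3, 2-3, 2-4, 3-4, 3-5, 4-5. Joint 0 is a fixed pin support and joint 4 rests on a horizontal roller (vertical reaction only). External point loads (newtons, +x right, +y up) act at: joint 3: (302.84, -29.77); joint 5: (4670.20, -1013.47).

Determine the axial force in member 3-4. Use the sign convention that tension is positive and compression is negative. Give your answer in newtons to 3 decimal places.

-3084.109

N=6 nodes, M=9 members, R=3 reactions → 2N=12, M+R=12
member 0 (0-1): L=1.5646, (cx,cy)=(0.5318,0.8469)
member 1 (0-2): L=1.6300, (cx,cy)=(1.0000,0.0000)
member 2 (1-2): L=1.5467, (cx,cy)=(0.5159,-0.8566)
member 3 (1-3): L=1.4170, (cx,cy)=(1.0000,0.0021)
member 4 (2-3): L=1.4652, (cx,cy)=(0.4225,0.9064)
member 5 (2-4): L=1.4570, (cx,cy)=(1.0000,0.0000)
member 6 (3-4): L=1.5703, (cx,cy)=(0.5337,-0.8457)
member 7 (3-5): L=1.5559, (cx,cy)=(0.9969,-0.0791)
member 8 (4-5): L=1.4001, (cx,cy)=(0.5092,0.8606)
solve A·x = −loads:
  F[0-1] = +2573.2875 N (tension)
  F[0-2] = +3604.6203 N (tension)
  F[1-2] = -2537.3734 N (compression)
  F[1-3] = +2677.5104 N (tension)
  F[2-3] = +2398.1309 N (tension)
  F[2-4] = +1282.3867 N (tension)
  F[3-4] = -3084.1086 N (compression)
  F[3-5] = +5049.4748 N (tension)
  F[4-5] = -713.7596 N (compression)
  Rx@0 = -4973.0400 N
  Ry@0 = -2179.2742 N
  Ry@4 = +3222.5142 N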